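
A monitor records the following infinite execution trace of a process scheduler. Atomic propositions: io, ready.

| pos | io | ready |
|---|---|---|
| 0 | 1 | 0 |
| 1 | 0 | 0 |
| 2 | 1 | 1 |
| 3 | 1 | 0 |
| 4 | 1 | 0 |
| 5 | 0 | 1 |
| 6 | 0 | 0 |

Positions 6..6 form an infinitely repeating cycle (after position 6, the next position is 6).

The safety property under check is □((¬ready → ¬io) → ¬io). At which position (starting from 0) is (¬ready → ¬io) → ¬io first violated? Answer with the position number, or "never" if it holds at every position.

2

Check (¬ready → ¬io) → ¬io at each position in order: 0 ✓, 1 ✓.
At position 2 the labels are {io, ready}, so (¬ready → ¬io) → ¬io is false there. This is the first violation.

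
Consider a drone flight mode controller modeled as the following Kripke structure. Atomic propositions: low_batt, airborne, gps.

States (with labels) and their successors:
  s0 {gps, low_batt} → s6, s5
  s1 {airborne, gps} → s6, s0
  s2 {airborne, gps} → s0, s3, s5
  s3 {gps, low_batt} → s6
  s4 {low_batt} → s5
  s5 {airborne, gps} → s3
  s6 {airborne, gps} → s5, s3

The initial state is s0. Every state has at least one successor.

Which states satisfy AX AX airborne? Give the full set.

{s5}

States satisfying AX airborne: {s0, s3, s4}.
States satisfying AX AX airborne: {s5}.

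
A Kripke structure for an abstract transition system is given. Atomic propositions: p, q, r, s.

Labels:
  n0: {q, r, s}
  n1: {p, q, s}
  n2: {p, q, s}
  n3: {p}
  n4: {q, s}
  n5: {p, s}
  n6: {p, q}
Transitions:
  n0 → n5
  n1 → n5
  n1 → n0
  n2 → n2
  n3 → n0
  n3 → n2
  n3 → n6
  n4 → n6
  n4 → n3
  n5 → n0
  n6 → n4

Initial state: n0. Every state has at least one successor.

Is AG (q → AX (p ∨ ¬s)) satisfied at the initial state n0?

States satisfying q → AX (p ∨ ¬s): {n0, n2, n3, n4, n5}.
States satisfying AG (q → AX (p ∨ ¬s)): {n0, n2, n5}.
Every state reachable from n0 satisfies q → AX (p ∨ ¬s).
n0 ∈ Sat(AG (q → AX (p ∨ ¬s))).

Holds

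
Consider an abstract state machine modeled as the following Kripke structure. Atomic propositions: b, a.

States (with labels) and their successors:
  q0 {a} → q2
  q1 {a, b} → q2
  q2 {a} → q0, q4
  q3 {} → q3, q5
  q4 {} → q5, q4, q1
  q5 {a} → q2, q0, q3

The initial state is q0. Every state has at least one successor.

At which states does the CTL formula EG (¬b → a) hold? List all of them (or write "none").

States satisfying ¬b → a: {q0, q1, q2, q5}.
States satisfying EG (¬b → a): {q0, q1, q2, q5}.

{q0, q1, q2, q5}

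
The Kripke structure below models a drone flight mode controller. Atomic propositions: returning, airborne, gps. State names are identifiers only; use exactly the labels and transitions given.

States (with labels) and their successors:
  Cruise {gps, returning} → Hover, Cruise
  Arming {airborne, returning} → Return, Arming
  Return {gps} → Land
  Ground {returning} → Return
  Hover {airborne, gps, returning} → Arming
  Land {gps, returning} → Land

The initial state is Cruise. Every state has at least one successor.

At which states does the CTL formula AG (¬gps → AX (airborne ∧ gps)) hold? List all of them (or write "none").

States satisfying ¬gps → AX (airborne ∧ gps): {Cruise, Return, Hover, Land}.
States satisfying AG (¬gps → AX (airborne ∧ gps)): {Return, Land}.

{Return, Land}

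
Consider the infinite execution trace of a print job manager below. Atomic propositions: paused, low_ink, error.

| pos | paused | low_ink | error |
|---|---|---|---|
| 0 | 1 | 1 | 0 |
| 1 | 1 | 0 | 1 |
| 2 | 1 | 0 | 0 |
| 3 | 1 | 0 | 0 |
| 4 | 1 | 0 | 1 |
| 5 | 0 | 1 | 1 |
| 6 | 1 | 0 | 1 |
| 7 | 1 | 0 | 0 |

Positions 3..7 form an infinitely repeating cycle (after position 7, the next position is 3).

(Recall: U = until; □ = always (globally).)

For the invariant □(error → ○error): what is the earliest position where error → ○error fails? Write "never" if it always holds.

Check error → ○error at each position in order: 0 ✓.
At position 1 the labels are {error, paused} and the next position 2 has {paused}, so error → ○error is false there. This is the first violation.

1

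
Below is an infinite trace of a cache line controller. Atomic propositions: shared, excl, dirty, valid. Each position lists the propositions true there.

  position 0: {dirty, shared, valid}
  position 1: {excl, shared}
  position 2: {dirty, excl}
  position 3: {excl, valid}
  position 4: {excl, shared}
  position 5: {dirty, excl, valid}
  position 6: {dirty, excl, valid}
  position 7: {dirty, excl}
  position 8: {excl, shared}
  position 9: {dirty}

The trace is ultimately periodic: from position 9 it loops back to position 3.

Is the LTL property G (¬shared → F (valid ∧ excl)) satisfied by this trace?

¬shared → F (valid ∧ excl) holds at every position 0..9, and those are all positions ever visited, so G (¬shared → F (valid ∧ excl)) holds.
Positions where ¬shared holds: 2, 3, 5, 6, 7, 9.
Check F (valid ∧ excl) at each: 2→ok, 3→ok, 5→ok, 6→ok, 7→ok, 9→ok.

Yes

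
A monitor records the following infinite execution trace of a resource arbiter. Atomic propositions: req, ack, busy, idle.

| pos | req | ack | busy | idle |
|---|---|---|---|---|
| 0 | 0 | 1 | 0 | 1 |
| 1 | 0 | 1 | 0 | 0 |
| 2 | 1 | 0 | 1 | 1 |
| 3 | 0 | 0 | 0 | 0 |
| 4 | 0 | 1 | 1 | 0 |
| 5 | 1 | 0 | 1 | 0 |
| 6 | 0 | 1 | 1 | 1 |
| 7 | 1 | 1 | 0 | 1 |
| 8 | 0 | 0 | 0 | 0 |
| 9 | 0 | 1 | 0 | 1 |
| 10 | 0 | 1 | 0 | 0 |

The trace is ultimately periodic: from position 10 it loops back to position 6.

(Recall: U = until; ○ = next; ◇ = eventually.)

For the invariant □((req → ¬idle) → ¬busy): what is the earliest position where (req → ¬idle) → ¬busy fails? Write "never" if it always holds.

Check (req → ¬idle) → ¬busy at each position in order: 0 ✓, 1 ✓, 2 ✓, 3 ✓.
At position 4 the labels are {ack, busy}, so (req → ¬idle) → ¬busy is false there. This is the first violation.

4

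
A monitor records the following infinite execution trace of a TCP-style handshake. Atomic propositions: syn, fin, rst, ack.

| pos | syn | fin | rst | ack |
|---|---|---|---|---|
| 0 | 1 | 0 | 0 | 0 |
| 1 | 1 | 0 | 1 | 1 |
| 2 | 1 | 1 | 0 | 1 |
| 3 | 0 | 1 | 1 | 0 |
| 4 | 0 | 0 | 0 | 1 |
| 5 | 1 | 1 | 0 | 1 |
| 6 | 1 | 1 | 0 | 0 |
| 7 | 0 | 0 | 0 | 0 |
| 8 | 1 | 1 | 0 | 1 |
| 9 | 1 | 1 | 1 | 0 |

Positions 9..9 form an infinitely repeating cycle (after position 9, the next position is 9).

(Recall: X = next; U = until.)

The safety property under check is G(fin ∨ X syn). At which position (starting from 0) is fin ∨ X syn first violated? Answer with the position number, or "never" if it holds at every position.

never

fin ∨ X syn holds at every position 0..9, and those are all the positions the trace ever visits, so the invariant G(fin ∨ X syn) is never violated.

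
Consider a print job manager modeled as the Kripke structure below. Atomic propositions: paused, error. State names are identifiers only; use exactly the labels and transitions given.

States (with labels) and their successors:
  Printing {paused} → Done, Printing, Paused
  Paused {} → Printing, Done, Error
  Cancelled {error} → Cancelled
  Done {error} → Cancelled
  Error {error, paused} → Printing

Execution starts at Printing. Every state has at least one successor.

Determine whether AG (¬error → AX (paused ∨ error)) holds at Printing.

States satisfying ¬error → AX (paused ∨ error): {Paused, Cancelled, Done, Error}.
States satisfying AG (¬error → AX (paused ∨ error)): {Cancelled, Done}.
Printing is reachable from Printing and violates ¬error → AX (paused ∨ error), so AG fails at Printing.
Printing ∉ Sat(AG (¬error → AX (paused ∨ error))).

No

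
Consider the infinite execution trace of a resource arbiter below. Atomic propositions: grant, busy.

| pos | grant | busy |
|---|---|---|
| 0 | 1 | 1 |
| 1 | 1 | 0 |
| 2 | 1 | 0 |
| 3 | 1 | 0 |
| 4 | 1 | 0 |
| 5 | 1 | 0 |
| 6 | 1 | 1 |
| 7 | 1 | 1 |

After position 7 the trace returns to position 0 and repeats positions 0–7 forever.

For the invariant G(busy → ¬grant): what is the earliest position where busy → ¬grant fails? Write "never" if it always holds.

At position 0 the labels are {busy, grant}, so busy → ¬grant is false there. This is the first violation.

0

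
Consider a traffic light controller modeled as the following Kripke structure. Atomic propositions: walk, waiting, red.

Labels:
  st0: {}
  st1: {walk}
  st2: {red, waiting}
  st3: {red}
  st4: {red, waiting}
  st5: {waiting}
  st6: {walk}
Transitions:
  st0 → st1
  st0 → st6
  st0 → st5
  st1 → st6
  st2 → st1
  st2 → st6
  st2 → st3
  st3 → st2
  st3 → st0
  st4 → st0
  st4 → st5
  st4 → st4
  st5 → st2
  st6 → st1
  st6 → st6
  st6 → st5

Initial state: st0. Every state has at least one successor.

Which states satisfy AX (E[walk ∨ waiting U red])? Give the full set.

States satisfying E[walk ∨ waiting U red]: {st1, st2, st3, st4, st5, st6}.
States satisfying AX (E[walk ∨ waiting U red]): {st0, st1, st2, st5, st6}.

{st0, st1, st2, st5, st6}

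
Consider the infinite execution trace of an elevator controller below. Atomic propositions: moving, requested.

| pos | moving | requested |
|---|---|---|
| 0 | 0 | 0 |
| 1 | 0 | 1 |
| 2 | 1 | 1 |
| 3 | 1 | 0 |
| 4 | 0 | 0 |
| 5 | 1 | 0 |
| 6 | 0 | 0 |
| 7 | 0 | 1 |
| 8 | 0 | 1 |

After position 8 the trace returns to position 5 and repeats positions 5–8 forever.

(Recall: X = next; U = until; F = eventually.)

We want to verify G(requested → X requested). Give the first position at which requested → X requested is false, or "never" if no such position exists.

2

Check requested → X requested at each position in order: 0 ✓, 1 ✓.
At position 2 the labels are {moving, requested} and the next position 3 has {moving}, so requested → X requested is false there. This is the first violation.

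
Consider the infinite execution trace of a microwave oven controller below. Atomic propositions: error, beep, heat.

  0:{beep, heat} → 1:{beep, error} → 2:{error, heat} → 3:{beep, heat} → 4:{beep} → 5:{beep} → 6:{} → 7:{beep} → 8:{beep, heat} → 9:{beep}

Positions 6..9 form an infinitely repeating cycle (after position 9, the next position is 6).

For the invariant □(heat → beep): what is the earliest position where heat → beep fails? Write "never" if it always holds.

2

Check heat → beep at each position in order: 0 ✓, 1 ✓.
At position 2 the labels are {error, heat}, so heat → beep is false there. This is the first violation.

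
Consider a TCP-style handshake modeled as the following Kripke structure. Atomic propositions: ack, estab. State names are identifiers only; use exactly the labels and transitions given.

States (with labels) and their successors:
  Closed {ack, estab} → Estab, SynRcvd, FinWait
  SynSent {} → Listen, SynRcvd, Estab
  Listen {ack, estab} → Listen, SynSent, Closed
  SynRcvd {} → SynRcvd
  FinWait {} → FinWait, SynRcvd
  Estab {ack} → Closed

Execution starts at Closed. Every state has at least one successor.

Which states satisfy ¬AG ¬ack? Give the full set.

States satisfying ¬ack: {SynSent, SynRcvd, FinWait}.
States satisfying AG ¬ack: {SynRcvd, FinWait}.
States satisfying ¬AG ¬ack: {Closed, SynSent, Listen, Estab}.

{Closed, SynSent, Listen, Estab}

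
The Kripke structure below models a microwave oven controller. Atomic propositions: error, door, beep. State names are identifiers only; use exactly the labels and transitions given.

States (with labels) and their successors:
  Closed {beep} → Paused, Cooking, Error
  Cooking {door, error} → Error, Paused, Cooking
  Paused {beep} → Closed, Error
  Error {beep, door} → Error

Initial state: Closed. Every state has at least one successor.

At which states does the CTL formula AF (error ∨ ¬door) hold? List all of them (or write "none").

States satisfying error ∨ ¬door: {Closed, Cooking, Paused}.
States satisfying AF (error ∨ ¬door): {Closed, Cooking, Paused}.

{Closed, Cooking, Paused}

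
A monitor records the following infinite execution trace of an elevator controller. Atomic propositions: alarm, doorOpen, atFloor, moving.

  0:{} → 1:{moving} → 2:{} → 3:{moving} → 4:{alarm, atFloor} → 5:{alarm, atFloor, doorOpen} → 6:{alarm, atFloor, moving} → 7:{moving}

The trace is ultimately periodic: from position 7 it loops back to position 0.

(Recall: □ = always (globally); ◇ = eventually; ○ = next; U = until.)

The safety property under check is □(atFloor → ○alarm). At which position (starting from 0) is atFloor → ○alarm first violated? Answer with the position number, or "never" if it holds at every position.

6

Check atFloor → ○alarm at each position in order: 0 ✓, 1 ✓, 2 ✓, 3 ✓, 4 ✓, 5 ✓.
At position 6 the labels are {alarm, atFloor, moving} and the next position 7 has {moving}, so atFloor → ○alarm is false there. This is the first violation.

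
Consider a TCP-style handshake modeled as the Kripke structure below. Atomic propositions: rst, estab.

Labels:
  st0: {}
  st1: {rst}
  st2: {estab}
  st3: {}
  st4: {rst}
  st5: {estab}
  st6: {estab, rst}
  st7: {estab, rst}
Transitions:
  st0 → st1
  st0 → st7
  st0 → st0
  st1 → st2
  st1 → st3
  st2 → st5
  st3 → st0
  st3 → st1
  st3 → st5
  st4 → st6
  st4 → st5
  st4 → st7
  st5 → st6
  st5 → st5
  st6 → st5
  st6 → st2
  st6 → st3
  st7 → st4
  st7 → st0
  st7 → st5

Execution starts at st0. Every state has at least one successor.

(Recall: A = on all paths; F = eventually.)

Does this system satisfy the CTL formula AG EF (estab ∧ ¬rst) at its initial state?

Holds

States satisfying EF (estab ∧ ¬rst): {st0, st1, st2, st3, st4, st5, st6, st7}.
States satisfying AG EF (estab ∧ ¬rst): {st0, st1, st2, st3, st4, st5, st6, st7}.
Every state reachable from st0 satisfies EF (estab ∧ ¬rst).
st0 ∈ Sat(AG EF (estab ∧ ¬rst)).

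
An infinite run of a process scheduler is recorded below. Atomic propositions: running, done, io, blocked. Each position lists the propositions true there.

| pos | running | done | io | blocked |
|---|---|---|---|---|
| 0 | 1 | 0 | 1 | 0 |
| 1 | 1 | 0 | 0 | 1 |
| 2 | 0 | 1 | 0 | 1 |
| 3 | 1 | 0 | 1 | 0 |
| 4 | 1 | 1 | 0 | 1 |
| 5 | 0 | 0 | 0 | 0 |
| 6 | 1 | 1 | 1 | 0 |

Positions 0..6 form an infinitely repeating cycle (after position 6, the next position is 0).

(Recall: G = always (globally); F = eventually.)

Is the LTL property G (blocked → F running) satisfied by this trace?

blocked → F running holds at every position 0..6, and those are all positions ever visited, so G (blocked → F running) holds.
Positions where blocked holds: 1, 2, 4.
Check F running at each: 1→ok, 2→ok, 4→ok.

Satisfied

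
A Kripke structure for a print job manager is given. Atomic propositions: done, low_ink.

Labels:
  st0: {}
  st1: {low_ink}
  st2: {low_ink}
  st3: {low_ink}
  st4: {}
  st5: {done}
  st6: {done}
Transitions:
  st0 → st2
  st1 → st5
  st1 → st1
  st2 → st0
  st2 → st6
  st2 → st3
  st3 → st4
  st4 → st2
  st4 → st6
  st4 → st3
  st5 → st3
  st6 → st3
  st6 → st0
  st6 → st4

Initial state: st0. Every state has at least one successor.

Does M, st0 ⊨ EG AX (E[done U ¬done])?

States satisfying AX (E[done U ¬done]): {st0, st1, st2, st3, st4, st5, st6}.
States satisfying EG AX (E[done U ¬done]): {st0, st1, st2, st3, st4, st5, st6}.
st0 ∈ Sat(EG AX (E[done U ¬done])).

Satisfied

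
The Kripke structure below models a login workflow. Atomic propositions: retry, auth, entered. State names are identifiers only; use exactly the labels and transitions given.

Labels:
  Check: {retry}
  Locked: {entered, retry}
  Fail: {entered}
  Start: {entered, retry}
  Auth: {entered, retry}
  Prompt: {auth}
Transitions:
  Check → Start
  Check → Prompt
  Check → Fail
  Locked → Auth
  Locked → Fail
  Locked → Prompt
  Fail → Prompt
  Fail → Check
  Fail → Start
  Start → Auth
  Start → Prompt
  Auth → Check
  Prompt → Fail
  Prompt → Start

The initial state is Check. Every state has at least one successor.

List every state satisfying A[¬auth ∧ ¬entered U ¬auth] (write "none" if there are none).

{Check, Locked, Fail, Start, Auth}

States satisfying ¬auth ∧ ¬entered: {Check}.
States satisfying ¬auth: {Check, Locked, Fail, Start, Auth}.
States satisfying A[¬auth ∧ ¬entered U ¬auth]: {Check, Locked, Fail, Start, Auth}.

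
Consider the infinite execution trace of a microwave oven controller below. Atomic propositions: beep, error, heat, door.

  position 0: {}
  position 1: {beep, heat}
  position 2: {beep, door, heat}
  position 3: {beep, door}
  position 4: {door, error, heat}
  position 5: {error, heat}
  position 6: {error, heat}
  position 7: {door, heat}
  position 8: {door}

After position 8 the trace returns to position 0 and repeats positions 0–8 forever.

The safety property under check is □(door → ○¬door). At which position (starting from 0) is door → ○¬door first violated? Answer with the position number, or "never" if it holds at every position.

2

Check door → ○¬door at each position in order: 0 ✓, 1 ✓.
At position 2 the labels are {beep, door, heat} and the next position 3 has {beep, door}, so door → ○¬door is false there. This is the first violation.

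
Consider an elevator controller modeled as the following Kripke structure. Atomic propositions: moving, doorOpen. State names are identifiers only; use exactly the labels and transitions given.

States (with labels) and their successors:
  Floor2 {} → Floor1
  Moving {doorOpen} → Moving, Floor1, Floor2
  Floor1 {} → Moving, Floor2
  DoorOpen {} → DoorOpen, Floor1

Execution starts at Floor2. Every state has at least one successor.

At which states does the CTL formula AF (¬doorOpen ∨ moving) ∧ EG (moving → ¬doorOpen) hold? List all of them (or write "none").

{Floor2, Floor1, DoorOpen}

States satisfying ¬doorOpen ∨ moving: {Floor2, Floor1, DoorOpen}.
States satisfying AF (¬doorOpen ∨ moving): {Floor2, Floor1, DoorOpen}.
States satisfying moving → ¬doorOpen: {Floor2, Moving, Floor1, DoorOpen}.
States satisfying EG (moving → ¬doorOpen): {Floor2, Moving, Floor1, DoorOpen}.
States satisfying AF (¬doorOpen ∨ moving) ∧ EG (moving → ¬doorOpen): {Floor2, Floor1, DoorOpen}.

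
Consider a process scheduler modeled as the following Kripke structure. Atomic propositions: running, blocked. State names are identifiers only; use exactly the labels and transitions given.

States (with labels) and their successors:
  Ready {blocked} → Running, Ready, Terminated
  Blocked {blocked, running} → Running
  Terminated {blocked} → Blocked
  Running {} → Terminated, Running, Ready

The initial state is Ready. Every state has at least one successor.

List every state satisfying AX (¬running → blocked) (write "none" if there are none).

States satisfying ¬running → blocked: {Ready, Blocked, Terminated}.
States satisfying AX (¬running → blocked): {Terminated}.

{Terminated}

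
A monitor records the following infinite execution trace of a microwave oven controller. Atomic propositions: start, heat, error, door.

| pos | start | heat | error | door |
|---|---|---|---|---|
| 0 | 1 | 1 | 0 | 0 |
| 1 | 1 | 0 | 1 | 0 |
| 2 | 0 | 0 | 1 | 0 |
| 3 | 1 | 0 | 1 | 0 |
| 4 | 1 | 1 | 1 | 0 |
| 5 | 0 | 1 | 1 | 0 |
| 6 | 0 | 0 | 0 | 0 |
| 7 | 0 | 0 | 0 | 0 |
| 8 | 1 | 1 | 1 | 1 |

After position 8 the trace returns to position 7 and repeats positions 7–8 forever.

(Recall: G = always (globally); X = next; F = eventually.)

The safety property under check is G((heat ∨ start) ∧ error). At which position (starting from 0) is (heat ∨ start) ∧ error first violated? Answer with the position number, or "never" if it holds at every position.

0

At position 0 the labels are {heat, start}, so (heat ∨ start) ∧ error is false there. This is the first violation.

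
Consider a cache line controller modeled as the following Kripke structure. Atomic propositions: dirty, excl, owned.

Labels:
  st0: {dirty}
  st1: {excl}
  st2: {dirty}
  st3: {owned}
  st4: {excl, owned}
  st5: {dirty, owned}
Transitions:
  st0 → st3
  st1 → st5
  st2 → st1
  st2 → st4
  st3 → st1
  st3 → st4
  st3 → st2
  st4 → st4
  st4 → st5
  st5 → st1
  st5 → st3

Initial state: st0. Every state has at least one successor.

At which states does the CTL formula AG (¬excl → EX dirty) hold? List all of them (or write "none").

none

States satisfying ¬excl → EX dirty: {st1, st3, st4}.
States satisfying AG (¬excl → EX dirty): ∅.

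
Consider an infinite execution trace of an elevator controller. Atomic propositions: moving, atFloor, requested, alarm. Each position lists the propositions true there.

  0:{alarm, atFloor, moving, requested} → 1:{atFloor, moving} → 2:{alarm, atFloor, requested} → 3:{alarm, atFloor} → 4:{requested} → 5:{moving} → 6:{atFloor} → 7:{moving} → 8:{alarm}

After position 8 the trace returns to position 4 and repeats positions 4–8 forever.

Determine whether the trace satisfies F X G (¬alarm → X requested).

Does not hold

X G (¬alarm → X requested) is false at every position 0..8, so it never becomes true and F X G (¬alarm → X requested) fails.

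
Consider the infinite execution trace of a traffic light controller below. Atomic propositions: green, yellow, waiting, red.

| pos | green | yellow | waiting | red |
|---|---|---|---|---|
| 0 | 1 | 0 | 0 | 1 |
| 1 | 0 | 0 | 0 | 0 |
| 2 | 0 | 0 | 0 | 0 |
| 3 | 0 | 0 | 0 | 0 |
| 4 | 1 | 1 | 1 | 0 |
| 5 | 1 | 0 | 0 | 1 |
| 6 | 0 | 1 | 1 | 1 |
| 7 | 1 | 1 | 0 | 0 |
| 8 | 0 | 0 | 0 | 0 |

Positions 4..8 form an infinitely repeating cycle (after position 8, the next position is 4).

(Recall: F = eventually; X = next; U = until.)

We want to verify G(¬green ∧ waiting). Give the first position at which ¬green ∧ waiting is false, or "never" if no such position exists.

At position 0 the labels are {green, red}, so ¬green ∧ waiting is false there. This is the first violation.

0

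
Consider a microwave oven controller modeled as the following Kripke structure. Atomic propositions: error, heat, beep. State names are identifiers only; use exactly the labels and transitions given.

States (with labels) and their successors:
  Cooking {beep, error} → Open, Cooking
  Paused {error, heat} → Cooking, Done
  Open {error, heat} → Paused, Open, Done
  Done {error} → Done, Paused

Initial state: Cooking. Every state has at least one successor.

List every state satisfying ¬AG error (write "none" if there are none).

States satisfying error: {Cooking, Paused, Open, Done}.
States satisfying AG error: {Cooking, Paused, Open, Done}.
States satisfying ¬AG error: ∅.

none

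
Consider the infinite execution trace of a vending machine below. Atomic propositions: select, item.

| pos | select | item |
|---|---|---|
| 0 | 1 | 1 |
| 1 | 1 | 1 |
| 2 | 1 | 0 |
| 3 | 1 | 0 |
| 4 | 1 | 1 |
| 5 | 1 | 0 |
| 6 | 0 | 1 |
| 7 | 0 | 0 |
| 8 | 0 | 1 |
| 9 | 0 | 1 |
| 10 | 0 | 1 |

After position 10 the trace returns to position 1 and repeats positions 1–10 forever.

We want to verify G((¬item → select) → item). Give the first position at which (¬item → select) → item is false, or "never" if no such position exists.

2

Check (¬item → select) → item at each position in order: 0 ✓, 1 ✓.
At position 2 the labels are {select}, so (¬item → select) → item is false there. This is the first violation.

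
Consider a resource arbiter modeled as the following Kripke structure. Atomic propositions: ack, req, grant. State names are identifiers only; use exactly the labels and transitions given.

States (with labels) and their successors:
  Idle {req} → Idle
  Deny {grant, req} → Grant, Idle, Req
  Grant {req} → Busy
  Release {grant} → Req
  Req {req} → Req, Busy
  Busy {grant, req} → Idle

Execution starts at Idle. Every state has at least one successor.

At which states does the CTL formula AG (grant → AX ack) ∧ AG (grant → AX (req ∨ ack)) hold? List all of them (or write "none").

{Idle}

States satisfying grant → AX ack: {Idle, Grant, Req}.
States satisfying AG (grant → AX ack): {Idle}.
States satisfying grant → AX (req ∨ ack): {Idle, Deny, Grant, Release, Req, Busy}.
States satisfying AG (grant → AX (req ∨ ack)): {Idle, Deny, Grant, Release, Req, Busy}.
States satisfying AG (grant → AX ack) ∧ AG (grant → AX (req ∨ ack)): {Idle}.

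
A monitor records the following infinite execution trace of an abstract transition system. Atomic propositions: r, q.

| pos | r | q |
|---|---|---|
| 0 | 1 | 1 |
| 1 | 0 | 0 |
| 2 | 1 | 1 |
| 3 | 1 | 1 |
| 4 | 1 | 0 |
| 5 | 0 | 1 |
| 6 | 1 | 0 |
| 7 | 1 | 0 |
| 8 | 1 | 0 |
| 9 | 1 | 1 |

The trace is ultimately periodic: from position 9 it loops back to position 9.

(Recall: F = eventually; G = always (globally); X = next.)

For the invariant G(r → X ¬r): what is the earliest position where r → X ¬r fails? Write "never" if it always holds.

2

Check r → X ¬r at each position in order: 0 ✓, 1 ✓.
At position 2 the labels are {q, r} and the next position 3 has {q, r}, so r → X ¬r is false there. This is the first violation.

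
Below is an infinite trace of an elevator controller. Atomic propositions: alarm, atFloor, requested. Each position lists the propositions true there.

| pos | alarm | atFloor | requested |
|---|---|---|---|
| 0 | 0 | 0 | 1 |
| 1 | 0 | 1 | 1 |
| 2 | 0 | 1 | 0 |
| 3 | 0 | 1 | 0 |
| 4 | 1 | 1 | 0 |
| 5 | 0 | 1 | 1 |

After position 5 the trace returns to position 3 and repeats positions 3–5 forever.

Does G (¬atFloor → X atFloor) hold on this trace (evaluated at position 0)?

¬atFloor → X atFloor holds at every position 0..5, and those are all positions ever visited, so G (¬atFloor → X atFloor) holds.
Positions where ¬atFloor holds: 0.
Check X atFloor at each: 0→ok.

Yes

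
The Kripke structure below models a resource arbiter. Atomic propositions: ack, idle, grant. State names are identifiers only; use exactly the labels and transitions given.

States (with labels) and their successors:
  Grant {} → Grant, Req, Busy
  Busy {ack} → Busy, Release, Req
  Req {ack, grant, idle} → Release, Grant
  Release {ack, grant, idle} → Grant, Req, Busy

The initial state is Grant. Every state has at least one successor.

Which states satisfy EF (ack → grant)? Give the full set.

{Grant, Busy, Req, Release}

States satisfying ack → grant: {Grant, Req, Release}.
States satisfying EF (ack → grant): {Grant, Busy, Req, Release}.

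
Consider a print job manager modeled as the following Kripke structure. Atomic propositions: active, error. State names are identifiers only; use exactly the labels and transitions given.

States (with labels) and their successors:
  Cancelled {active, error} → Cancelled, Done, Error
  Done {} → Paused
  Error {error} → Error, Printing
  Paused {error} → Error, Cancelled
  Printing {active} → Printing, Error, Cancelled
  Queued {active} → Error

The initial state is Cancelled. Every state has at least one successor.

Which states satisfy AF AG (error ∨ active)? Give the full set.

States satisfying AG (error ∨ active): ∅.
States satisfying AF AG (error ∨ active): ∅.

none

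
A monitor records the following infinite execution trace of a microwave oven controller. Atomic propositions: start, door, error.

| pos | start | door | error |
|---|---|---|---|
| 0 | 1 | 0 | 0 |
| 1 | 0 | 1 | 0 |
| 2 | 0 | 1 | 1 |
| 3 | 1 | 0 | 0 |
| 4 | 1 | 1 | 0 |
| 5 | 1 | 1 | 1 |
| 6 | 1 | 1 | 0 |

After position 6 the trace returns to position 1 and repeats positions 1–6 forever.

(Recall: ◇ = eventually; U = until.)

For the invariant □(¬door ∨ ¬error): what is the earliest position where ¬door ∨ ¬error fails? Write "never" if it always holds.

2

Check ¬door ∨ ¬error at each position in order: 0 ✓, 1 ✓.
At position 2 the labels are {door, error}, so ¬door ∨ ¬error is false there. This is the first violation.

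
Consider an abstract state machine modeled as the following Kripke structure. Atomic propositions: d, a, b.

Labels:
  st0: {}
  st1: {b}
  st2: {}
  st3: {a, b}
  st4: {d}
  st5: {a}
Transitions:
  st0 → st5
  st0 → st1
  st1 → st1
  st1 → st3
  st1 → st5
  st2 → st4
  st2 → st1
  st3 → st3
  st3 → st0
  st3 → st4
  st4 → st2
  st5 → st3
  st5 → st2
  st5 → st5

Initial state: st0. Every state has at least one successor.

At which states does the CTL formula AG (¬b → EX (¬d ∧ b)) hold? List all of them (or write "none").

none

States satisfying ¬b → EX (¬d ∧ b): {st0, st1, st2, st3, st5}.
States satisfying AG (¬b → EX (¬d ∧ b)): ∅.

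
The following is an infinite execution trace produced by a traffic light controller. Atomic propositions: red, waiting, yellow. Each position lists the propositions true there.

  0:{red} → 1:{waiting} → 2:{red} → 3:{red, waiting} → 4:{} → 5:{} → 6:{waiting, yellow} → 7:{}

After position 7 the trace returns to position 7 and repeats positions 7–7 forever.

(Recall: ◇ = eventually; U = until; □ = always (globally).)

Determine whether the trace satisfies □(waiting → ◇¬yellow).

Yes

waiting → ◇¬yellow holds at every position 0..7, and those are all positions ever visited, so □(waiting → ◇¬yellow) holds.
Positions where waiting holds: 1, 3, 6.
Check ◇¬yellow at each: 1→ok, 3→ok, 6→ok.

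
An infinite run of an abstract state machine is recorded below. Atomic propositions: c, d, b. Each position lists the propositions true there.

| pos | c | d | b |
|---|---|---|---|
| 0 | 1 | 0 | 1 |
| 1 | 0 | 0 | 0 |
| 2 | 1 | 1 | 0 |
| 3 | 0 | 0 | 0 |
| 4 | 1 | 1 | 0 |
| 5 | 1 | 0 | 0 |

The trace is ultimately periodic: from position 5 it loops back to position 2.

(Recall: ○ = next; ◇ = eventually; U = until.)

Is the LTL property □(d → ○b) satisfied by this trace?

d → ○b must hold at every position from 0 onward. It fails at position 2, so □(d → ○b) is false.
Positions where d holds: 2, 4.
Check ○b at each: 2→fails, 4→fails.

No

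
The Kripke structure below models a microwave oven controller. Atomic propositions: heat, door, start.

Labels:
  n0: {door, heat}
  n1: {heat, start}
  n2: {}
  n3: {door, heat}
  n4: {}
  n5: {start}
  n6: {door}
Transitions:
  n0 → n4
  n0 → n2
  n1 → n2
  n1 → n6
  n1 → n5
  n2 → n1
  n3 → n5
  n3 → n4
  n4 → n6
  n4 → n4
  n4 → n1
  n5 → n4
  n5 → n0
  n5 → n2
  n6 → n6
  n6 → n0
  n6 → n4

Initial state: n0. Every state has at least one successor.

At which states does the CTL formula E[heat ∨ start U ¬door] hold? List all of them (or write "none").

States satisfying heat ∨ start: {n0, n1, n3, n5}.
States satisfying ¬door: {n1, n2, n4, n5}.
States satisfying E[heat ∨ start U ¬door]: {n0, n1, n2, n3, n4, n5}.

{n0, n1, n2, n3, n4, n5}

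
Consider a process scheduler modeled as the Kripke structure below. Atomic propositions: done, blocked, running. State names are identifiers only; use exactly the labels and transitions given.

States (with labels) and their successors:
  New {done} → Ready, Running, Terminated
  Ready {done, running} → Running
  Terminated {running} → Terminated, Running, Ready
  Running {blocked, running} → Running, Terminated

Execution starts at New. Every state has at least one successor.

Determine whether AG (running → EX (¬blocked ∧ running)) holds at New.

Does not hold

States satisfying running → EX (¬blocked ∧ running): {New, Terminated, Running}.
States satisfying AG (running → EX (¬blocked ∧ running)): ∅.
Ready is reachable from New and violates running → EX (¬blocked ∧ running), so AG fails at New.
New ∉ Sat(AG (running → EX (¬blocked ∧ running))).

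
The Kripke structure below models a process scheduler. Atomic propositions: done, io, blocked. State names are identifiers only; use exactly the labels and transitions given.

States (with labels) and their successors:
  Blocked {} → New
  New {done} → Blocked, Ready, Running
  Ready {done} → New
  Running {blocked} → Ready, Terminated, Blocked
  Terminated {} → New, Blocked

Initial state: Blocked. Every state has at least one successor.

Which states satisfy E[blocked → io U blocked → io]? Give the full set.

States satisfying blocked → io: {Blocked, New, Ready, Terminated}.
States satisfying E[blocked → io U blocked → io]: {Blocked, New, Ready, Terminated}.

{Blocked, New, Ready, Terminated}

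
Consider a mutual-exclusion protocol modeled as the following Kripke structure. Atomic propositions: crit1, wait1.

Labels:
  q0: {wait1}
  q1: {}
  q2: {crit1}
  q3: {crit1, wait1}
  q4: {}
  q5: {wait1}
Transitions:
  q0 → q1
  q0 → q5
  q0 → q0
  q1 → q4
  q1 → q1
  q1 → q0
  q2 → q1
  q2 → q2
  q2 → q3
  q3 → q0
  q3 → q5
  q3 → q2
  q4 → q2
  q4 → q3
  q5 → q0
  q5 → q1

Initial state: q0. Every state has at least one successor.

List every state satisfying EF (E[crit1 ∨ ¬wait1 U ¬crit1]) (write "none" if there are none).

{q0, q1, q2, q3, q4, q5}

States satisfying E[crit1 ∨ ¬wait1 U ¬crit1]: {q0, q1, q2, q3, q4, q5}.
States satisfying EF (E[crit1 ∨ ¬wait1 U ¬crit1]): {q0, q1, q2, q3, q4, q5}.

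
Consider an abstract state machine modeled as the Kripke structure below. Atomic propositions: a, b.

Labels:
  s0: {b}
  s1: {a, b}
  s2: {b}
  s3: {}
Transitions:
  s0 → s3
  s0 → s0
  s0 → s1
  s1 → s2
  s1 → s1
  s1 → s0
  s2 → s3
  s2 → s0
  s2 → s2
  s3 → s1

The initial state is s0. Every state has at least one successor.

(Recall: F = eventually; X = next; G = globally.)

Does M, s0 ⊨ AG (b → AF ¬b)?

No

States satisfying b → AF ¬b: {s3}.
States satisfying AG (b → AF ¬b): ∅.
s0 is reachable from s0 and violates b → AF ¬b, so AG fails at s0.
s0 ∉ Sat(AG (b → AF ¬b)).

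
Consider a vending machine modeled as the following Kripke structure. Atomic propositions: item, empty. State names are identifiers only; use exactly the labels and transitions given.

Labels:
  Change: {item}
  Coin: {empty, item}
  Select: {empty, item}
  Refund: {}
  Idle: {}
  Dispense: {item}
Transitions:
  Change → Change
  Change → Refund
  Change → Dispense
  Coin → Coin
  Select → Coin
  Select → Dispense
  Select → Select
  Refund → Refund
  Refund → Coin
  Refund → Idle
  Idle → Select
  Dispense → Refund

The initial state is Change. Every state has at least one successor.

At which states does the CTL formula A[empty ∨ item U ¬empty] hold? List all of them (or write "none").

{Change, Refund, Idle, Dispense}

States satisfying empty ∨ item: {Change, Coin, Select, Dispense}.
States satisfying ¬empty: {Change, Refund, Idle, Dispense}.
States satisfying A[empty ∨ item U ¬empty]: {Change, Refund, Idle, Dispense}.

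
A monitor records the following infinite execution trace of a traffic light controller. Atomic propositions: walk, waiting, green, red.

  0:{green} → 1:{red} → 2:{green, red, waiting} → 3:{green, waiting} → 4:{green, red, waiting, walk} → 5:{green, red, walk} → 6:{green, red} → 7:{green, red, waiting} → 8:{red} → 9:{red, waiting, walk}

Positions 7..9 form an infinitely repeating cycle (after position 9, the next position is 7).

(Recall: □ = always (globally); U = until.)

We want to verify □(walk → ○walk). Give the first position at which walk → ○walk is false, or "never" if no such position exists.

5

Check walk → ○walk at each position in order: 0 ✓, 1 ✓, 2 ✓, 3 ✓, 4 ✓.
At position 5 the labels are {green, red, walk} and the next position 6 has {green, red}, so walk → ○walk is false there. This is the first violation.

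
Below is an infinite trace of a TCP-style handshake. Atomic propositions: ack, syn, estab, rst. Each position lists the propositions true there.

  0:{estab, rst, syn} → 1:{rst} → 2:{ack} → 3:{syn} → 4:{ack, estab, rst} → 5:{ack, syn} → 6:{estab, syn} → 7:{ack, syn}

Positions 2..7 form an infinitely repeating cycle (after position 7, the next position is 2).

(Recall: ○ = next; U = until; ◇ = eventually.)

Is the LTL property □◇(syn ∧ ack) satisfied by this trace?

Holds

◇(syn ∧ ack) holds at every position 0..7, and those are all positions ever visited, so □◇(syn ∧ ack) holds.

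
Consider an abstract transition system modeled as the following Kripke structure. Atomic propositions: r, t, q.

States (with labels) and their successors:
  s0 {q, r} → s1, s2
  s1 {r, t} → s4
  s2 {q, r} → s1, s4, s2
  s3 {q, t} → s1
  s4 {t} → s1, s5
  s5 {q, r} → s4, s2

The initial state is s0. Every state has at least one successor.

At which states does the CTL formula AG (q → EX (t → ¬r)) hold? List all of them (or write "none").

States satisfying q → EX (t → ¬r): {s0, s1, s2, s4, s5}.
States satisfying AG (q → EX (t → ¬r)): {s0, s1, s2, s4, s5}.

{s0, s1, s2, s4, s5}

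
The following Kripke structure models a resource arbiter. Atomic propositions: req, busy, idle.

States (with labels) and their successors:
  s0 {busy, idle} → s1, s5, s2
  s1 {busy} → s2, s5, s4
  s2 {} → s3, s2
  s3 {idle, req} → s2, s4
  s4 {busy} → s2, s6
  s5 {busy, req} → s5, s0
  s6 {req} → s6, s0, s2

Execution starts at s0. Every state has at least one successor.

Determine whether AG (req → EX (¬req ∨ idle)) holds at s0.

States satisfying req → EX (¬req ∨ idle): {s0, s1, s2, s3, s4, s5, s6}.
States satisfying AG (req → EX (¬req ∨ idle)): {s0, s1, s2, s3, s4, s5, s6}.
Every state reachable from s0 satisfies req → EX (¬req ∨ idle).
s0 ∈ Sat(AG (req → EX (¬req ∨ idle))).

Holds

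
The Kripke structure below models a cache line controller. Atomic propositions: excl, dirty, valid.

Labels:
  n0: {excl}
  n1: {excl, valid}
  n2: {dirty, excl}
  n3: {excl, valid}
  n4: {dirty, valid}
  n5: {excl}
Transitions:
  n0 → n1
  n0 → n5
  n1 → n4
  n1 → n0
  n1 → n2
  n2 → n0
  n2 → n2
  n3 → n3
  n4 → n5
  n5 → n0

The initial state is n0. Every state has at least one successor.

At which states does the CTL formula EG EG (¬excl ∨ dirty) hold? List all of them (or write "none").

States satisfying EG (¬excl ∨ dirty): {n2}.
States satisfying EG EG (¬excl ∨ dirty): {n2}.

{n2}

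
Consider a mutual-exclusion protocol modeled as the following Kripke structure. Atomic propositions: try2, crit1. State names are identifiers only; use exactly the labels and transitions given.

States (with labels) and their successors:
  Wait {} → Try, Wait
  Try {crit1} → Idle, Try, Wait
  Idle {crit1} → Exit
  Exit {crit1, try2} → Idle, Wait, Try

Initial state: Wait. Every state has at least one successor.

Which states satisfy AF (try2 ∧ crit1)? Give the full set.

{Idle, Exit}

States satisfying try2 ∧ crit1: {Exit}.
States satisfying AF (try2 ∧ crit1): {Idle, Exit}.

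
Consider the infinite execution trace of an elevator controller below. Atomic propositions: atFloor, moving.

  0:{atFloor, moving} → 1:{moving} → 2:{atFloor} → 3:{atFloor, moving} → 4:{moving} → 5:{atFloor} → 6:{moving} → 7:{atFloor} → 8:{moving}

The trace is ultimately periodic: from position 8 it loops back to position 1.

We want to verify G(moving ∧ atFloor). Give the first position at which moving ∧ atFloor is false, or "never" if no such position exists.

1

Check moving ∧ atFloor at each position in order: 0 ✓.
At position 1 the labels are {moving}, so moving ∧ atFloor is false there. This is the first violation.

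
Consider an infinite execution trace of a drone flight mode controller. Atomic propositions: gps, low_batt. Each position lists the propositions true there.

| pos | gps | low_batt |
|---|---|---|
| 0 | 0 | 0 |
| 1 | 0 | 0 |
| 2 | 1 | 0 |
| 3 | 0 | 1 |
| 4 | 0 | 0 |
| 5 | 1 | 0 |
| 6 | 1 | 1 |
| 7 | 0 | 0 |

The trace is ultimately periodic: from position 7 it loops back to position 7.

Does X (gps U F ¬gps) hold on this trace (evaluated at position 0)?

Satisfied

The position after 0 is 1; gps U F ¬gps is true there.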